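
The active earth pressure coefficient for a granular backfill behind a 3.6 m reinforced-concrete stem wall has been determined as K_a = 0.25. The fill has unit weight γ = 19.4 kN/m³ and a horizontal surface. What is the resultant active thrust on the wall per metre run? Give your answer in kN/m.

P = ½ K_a γ H² = 0.5 × 0.25 × 19.4 × 3.6² = 31.43 kN/m.

31.4 kN/m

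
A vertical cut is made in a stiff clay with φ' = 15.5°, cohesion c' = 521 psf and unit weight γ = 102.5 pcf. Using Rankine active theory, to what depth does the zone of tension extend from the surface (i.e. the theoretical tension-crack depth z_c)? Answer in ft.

K_a = tan²(45° − 15.5°/2) = 0.5782; √K_a = 0.7604.
The active pressure is zero where K_a γ z = 2c√K_a, so z_c = 2c/(γ√K_a) = 2×521/(102.5×0.7604) = 13.37 ft.

13.4 ft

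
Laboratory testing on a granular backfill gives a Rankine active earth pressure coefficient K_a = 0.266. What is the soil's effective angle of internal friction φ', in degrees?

K_a = tan²(45° − φ/2) ⇒ 45° − φ/2 = arctan(√0.266) = 27.28°.
φ = 2(45° − 27.28°) = 35.43°.

35.4°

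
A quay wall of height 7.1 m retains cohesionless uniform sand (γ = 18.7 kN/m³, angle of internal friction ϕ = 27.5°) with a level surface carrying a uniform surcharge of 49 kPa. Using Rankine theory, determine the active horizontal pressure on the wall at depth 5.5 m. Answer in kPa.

55.9 kPa

K_a = (1 − sin φ)/(1 + sin φ) = 0.3682.
σ_v = γz + q = 18.7 × 5.5 + 49 = 151.8 kPa.
σ_h = K_a σ_v = 0.3682 × 151.8 = 55.91 kPa.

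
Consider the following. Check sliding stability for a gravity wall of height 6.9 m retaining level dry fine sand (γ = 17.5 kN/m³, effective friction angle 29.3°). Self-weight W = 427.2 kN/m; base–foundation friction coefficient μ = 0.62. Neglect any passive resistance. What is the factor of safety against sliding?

1.85

K_a = tan²(45° − 29.3°/2) = 0.3428.
P_a = ½K_aγH² = 0.5×0.3428×17.5×6.9² = 142.8 kN/m, acting at H/3 = 2.300 m above the base.
FS_sliding = μW / P_a = 0.62×427.2 / 142.8 = 1.855.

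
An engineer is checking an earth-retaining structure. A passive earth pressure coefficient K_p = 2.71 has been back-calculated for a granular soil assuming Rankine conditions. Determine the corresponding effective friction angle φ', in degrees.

K_p = (1+sin φ)/(1−sin φ) ⇒ sin φ = (K_p − 1)/(K_p + 1) = 0.4609.
φ = arcsin(0.4609) = 27.45°.

27.4°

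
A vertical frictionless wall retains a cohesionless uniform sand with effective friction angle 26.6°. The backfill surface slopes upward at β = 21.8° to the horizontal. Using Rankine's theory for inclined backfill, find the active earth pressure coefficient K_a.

K_a = cos β · (cos β − √(cos²β − cos²φ)) / (cos β + √(cos²β − cos²φ)).
cos β = 0.9285, cos φ = 0.8942, √(cos²β − cos²φ) = 0.2501.
K_a = 0.9285 × (0.9285 − 0.2501)/(0.9285 + 0.2501) = 0.5344.

0.534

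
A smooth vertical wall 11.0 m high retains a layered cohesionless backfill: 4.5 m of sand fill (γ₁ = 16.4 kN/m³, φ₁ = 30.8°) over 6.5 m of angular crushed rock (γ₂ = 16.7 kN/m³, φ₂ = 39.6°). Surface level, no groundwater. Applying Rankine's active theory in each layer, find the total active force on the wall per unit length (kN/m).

K_a1 = tan²(45°−30.8°/2) = 0.3227; K_a2 = tan²(45°−39.6°/2) = 0.2214.
Layer 1: σ at base = K_a1 γ₁ h₁ = 23.82 kPa; P₁ = ½×23.82×4.5 = 53.59.
Layer 2: σ_v at top = γ₁h₁ = 73.80; σ_h top = K_a2×73.80 = 16.34; σ_h base = K_a2×(73.80+16.7×6.5) = 40.38.
P₂ = ½(16.34+40.38)×6.5 = 184.3. Total P_a = 53.59+184.3 = 237.9 kN/m.

238 kN/m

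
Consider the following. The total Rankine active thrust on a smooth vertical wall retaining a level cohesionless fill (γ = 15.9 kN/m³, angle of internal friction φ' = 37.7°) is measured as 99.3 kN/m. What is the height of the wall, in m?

7.20 m

K_a = 0.2411. P_a = ½ K_a γ H² ⇒ H = √(2P_a/(K_a γ)).
H = √(2×99.3/(0.2411×15.9)) = 7.198 m.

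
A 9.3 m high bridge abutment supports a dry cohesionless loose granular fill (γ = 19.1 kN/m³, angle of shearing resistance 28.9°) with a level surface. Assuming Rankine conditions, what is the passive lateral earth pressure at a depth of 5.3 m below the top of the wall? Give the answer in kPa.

291 kPa

K_p = (1 + sin φ)/(1 − sin φ) = 2.871.
σ_h = K_p γ z = 2.871 × 19.1 × 5.3 = 290.6 kPa.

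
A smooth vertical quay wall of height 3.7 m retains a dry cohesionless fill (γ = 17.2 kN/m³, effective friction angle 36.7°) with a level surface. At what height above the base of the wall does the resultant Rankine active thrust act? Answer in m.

K_a = 0.2519.
The pressure distribution is triangular, so the resultant acts at H/3 above the base = 3.7/3 = 1.233 m.

1.23 m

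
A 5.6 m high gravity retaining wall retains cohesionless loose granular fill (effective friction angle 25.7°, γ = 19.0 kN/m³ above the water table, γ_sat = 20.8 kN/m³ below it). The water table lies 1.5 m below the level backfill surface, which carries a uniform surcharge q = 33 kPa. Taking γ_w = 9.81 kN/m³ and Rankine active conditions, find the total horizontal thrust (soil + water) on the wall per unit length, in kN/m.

K_a = tan²(45° − φ/2) = 0.3950.
γ' = 20.8 − 9.81 = 10.99 kN/m³. h₂ = H − d_w = 4.1 m.
σ'_h: at surface K_a·q = 13.04; at WT K_a(q+γd_w) = 24.29; at base K_a(q+γd_w+γ'h₂) = 42.09 kPa.
P₁ = ½(13.04+24.29)×1.5 = 28.00; P₂ = ½(24.29+42.09)×4.1 = 136.1; P_w = ½γ_w h₂² = 82.45.
Total = 28.00+136.1+82.45 = 246.5 kN/m.

247 kN/m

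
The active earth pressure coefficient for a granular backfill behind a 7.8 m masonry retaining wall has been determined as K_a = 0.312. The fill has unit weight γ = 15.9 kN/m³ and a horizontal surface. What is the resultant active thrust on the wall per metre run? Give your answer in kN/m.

P = ½ K_a γ H² = 0.5 × 0.312 × 15.9 × 7.8² = 150.9 kN/m.

151 kN/m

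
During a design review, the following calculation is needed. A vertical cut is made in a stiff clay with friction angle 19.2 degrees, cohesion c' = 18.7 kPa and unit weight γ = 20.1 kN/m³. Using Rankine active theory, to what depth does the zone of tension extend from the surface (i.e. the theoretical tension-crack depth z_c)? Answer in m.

K_a = tan²(45° − 19.2°/2) = 0.5050; √K_a = 0.7107.
The active pressure is zero where K_a γ z = 2c√K_a, so z_c = 2c/(γ√K_a) = 2×18.7/(20.1×0.7107) = 2.618 m.

2.62 m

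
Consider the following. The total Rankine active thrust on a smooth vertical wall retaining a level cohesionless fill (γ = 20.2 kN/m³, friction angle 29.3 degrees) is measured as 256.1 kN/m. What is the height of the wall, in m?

8.60 m

K_a = 0.3428. P_a = ½ K_a γ H² ⇒ H = √(2P_a/(K_a γ)).
H = √(2×256.1/(0.3428×20.2)) = 8.600 m.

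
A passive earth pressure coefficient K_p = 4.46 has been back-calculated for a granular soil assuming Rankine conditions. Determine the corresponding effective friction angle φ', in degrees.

K_p = (1+sin φ)/(1−sin φ) ⇒ sin φ = (K_p − 1)/(K_p + 1) = 0.6337.
φ = arcsin(0.6337) = 39.32°.

39.3°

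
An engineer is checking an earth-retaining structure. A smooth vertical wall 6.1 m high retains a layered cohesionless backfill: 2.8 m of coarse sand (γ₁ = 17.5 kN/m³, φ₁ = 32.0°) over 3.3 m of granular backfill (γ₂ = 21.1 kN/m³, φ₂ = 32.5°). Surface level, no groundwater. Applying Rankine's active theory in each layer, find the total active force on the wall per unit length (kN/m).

K_a1 = tan²(45°−32.0°/2) = 0.3073; K_a2 = tan²(45°−32.5°/2) = 0.3010.
Layer 1: σ at base = K_a1 γ₁ h₁ = 15.06 kPa; P₁ = ½×15.06×2.8 = 21.08.
Layer 2: σ_v at top = γ₁h₁ = 49.00; σ_h top = K_a2×49.00 = 14.75; σ_h base = K_a2×(49.00+21.1×3.3) = 35.71.
P₂ = ½(14.75+35.71)×3.3 = 83.25. Total P_a = 21.08+83.25 = 104.3 kN/m.

104 kN/m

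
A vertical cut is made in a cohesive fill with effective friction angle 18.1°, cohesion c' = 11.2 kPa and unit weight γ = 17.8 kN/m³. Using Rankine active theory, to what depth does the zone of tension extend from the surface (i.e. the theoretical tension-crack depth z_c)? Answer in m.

1.74 m

K_a = tan²(45° − 18.1°/2) = 0.5259; √K_a = 0.7252.
The active pressure is zero where K_a γ z = 2c√K_a, so z_c = 2c/(γ√K_a) = 2×11.2/(17.8×0.7252) = 1.735 m.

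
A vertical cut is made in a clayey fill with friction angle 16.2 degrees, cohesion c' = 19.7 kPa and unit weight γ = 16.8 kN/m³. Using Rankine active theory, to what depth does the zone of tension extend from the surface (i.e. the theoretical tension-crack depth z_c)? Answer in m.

3.12 m

K_a = tan²(45° − 16.2°/2) = 0.5637; √K_a = 0.7508.
The active pressure is zero where K_a γ z = 2c√K_a, so z_c = 2c/(γ√K_a) = 2×19.7/(16.8×0.7508) = 3.124 m.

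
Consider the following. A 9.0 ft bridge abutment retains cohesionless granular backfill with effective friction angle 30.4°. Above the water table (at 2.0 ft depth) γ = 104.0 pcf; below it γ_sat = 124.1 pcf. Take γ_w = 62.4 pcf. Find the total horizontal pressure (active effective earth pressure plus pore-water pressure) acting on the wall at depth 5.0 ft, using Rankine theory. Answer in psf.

316 psf

K_a = (1 − sin φ)/(1 + sin φ) = 0.3280.
γ' = 124.1 − 62.4 = 61.70 pcf.
Effective vertical stress at 5.0 ft: σ'_v = 104.0×2.0 + 61.70×3.00 = 393.1 psf.
σ'_h = K_a σ'_v = 0.3280 × 393.1 = 128.9 psf; u = γ_w × 3.00 = 187.2 psf.
Total σ_h = 128.9 + 187.2 = 316.1 psf.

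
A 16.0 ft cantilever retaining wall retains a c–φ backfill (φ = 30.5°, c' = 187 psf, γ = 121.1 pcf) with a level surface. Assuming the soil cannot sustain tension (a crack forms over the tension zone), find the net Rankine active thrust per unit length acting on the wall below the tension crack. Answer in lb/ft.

K_a = 0.3267; √K_a = 0.5715.
Tension-crack depth z_c = 2c/(γ√K_a) = 2×187/(121.1×0.5715) = 5.404 ft.
σ_a at base = K_a γ H − 2c√K_a = 0.3267×121.1×16.0 − 2×187×0.5715 = 419.2 psf.
P_a = ½ × 419.2 × (H − z_c) = 0.5×419.2×10.60 = 2221 lb/ft.

2220 lb/ft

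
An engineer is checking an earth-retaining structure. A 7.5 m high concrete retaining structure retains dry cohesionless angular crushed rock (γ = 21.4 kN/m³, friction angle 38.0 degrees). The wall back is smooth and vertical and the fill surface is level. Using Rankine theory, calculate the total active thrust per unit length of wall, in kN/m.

143 kN/m

K_a = tan²(45° − φ/2) = 0.2379.
P_a = ½ K_a γ H² = 0.5 × 0.2379 × 21.4 × 7.5² = 143.2 kN/m.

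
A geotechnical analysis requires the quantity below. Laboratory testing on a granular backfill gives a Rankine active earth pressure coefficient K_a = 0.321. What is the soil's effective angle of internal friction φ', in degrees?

K_a = tan²(45° − φ/2) ⇒ 45° − φ/2 = arctan(√0.321) = 29.53°.
φ = 2(45° − 29.53°) = 30.93°.

30.9°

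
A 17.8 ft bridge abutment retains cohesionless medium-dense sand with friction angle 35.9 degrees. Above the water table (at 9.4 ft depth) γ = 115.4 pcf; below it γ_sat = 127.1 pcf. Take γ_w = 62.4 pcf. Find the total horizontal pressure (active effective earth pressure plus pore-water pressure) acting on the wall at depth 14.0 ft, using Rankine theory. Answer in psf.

K_a = (1 − sin φ)/(1 + sin φ) = 0.2607.
γ' = 127.1 − 62.4 = 64.70 pcf.
Effective vertical stress at 14.0 ft: σ'_v = 115.4×9.4 + 64.70×4.60 = 1382 psf.
σ'_h = K_a σ'_v = 0.2607 × 1382 = 360.4 psf; u = γ_w × 4.60 = 287.0 psf.
Total σ_h = 360.4 + 287.0 = 647.5 psf.

647 psf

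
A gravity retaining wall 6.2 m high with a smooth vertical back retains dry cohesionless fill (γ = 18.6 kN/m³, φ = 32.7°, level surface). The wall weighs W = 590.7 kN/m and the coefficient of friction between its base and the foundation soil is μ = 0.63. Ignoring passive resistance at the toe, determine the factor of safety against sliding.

3.49

K_a = tan²(45° − 32.7°/2) = 0.2985.
P_a = ½K_aγH² = 0.5×0.2985×18.6×6.2² = 106.7 kN/m, acting at H/3 = 2.067 m above the base.
FS_sliding = μW / P_a = 0.63×590.7 / 106.7 = 3.487.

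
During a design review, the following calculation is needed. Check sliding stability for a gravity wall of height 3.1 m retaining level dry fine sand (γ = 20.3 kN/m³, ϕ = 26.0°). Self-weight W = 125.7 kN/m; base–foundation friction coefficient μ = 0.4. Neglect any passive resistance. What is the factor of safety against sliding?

K_a = tan²(45° − 26.0°/2) = 0.3905.
P_a = ½K_aγH² = 0.5×0.3905×20.3×3.1² = 38.09 kN/m, acting at H/3 = 1.033 m above the base.
FS_sliding = μW / P_a = 0.4×125.7 / 38.09 = 1.320.

1.32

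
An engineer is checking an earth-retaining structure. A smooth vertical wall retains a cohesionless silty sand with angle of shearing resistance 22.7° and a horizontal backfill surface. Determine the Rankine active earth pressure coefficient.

K_a = (1 − sin φ)/(1 + sin φ) = (1 − sin 22.7°)/(1 + sin 22.7°) = 0.4431.

0.443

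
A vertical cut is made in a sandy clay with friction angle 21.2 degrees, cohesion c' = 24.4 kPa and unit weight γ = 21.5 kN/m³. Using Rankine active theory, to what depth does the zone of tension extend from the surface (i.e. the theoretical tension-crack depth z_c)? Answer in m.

3.31 m

K_a = tan²(45° − 21.2°/2) = 0.4688; √K_a = 0.6847.
The active pressure is zero where K_a γ z = 2c√K_a, so z_c = 2c/(γ√K_a) = 2×24.4/(21.5×0.6847) = 3.315 m.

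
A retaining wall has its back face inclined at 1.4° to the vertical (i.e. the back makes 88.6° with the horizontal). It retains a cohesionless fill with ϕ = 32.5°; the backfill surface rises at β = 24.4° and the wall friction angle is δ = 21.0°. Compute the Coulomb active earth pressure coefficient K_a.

K_a = sin²(α+φ) / [sin²α · sin(α−δ) · (1 + √{sin(φ+δ)sin(φ−β) / (sin(α−δ)sin(α+β))})²].
With α = 88.6°, φ = 32.5°, δ = 21.0°, β = 24.4°: K_a = 0.4260.

0.426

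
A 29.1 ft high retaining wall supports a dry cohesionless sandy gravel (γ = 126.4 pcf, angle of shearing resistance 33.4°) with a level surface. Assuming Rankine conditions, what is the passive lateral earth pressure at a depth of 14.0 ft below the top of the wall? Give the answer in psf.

K_p = (1 + sin φ)/(1 − sin φ) = 3.449.
σ_h = K_p γ z = 3.449 × 126.4 × 14.0 = 6104 psf.

6100 psf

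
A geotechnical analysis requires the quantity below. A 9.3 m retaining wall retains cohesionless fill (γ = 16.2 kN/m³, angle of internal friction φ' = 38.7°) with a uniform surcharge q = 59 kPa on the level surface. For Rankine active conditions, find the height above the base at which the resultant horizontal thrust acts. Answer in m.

3.78 m

K_a = 0.2306.
Triangular part P₁ = ½K_aγH² = 161.5 at H/3 = 3.100 m; rectangular part P₂ = K_a q H = 126.5 at H/2 = 4.650 m.
ȳ = (P₁·3.100 + P₂·4.650)/(P₁+P₂) = 3.781 m.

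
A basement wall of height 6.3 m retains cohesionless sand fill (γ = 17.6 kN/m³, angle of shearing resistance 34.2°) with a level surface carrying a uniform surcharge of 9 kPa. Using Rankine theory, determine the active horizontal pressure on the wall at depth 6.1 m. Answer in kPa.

32.6 kPa

K_a = (1 − sin φ)/(1 + sin φ) = 0.2803.
σ_v = γz + q = 17.6 × 6.1 + 9 = 116.4 kPa.
σ_h = K_a σ_v = 0.2803 × 116.4 = 32.62 kPa.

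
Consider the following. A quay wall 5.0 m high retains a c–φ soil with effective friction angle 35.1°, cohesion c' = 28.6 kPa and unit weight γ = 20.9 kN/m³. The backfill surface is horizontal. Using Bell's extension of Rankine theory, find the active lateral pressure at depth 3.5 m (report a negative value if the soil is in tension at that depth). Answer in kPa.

-9.97 kPa

K_a = (1 − sin φ)/(1 + sin φ) = 0.2698.
σ_a = K_a γ z − 2c√K_a = 0.2698×20.9×3.5 − 2×28.6×0.5195 = -9.974 kPa.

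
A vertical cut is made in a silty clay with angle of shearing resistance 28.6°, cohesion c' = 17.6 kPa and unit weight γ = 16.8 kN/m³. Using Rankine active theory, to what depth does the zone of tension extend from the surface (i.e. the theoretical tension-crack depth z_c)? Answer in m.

K_a = tan²(45° − 28.6°/2) = 0.3525; √K_a = 0.5938.
The active pressure is zero where K_a γ z = 2c√K_a, so z_c = 2c/(γ√K_a) = 2×17.6/(16.8×0.5938) = 3.529 m.

3.53 m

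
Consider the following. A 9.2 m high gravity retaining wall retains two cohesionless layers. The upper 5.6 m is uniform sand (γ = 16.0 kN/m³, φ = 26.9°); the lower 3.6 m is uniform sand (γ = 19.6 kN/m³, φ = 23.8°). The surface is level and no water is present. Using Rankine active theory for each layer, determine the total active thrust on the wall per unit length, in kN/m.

K_a1 = tan²(45°−26.9°/2) = 0.3770; K_a2 = tan²(45°−23.8°/2) = 0.4250.
Layer 1: σ at base = K_a1 γ₁ h₁ = 33.78 kPa; P₁ = ½×33.78×5.6 = 94.58.
Layer 2: σ_v at top = γ₁h₁ = 89.60; σ_h top = K_a2×89.60 = 38.08; σ_h base = K_a2×(89.60+19.6×3.6) = 68.06.
P₂ = ½(38.08+68.06)×3.6 = 191.0. Total P_a = 94.58+191.0 = 285.6 kN/m.

286 kN/m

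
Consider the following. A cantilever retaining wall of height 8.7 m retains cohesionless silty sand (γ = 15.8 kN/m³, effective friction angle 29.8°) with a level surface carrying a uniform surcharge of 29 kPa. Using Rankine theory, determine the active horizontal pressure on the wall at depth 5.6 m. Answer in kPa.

K_a = (1 − sin φ)/(1 + sin φ) = 0.3360.
σ_v = γz + q = 15.8 × 5.6 + 29 = 117.5 kPa.
σ_h = K_a σ_v = 0.3360 × 117.5 = 39.48 kPa.

39.5 kPa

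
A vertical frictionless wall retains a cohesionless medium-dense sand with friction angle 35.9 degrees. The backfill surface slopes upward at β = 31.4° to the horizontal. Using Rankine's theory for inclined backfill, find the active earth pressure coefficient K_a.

K_a = cos β · (cos β − √(cos²β − cos²φ)) / (cos β + √(cos²β − cos²φ)).
cos β = 0.8536, cos φ = 0.8100, √(cos²β − cos²φ) = 0.2690.
K_a = 0.8536 × (0.8536 − 0.2690)/(0.8536 + 0.2690) = 0.4444.

0.444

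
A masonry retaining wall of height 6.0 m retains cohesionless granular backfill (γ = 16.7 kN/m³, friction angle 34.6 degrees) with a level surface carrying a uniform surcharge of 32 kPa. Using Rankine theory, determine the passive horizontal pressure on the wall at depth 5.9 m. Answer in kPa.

474 kPa

K_p = (1 + sin φ)/(1 − sin φ) = 3.628.
σ_v = γz + q = 16.7 × 5.9 + 32 = 130.5 kPa.
σ_h = K_p σ_v = 3.628 × 130.5 = 473.6 kPa.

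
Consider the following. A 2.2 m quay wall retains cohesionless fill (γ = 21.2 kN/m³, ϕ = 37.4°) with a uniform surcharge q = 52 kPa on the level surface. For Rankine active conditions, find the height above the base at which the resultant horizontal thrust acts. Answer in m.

0.986 m

K_a = 0.2443.
Triangular part P₁ = ½K_aγH² = 12.53 at H/3 = 0.7333 m; rectangular part P₂ = K_a q H = 27.94 at H/2 = 1.100 m.
ȳ = (P₁·0.7333 + P₂·1.100)/(P₁+P₂) = 0.9865 m.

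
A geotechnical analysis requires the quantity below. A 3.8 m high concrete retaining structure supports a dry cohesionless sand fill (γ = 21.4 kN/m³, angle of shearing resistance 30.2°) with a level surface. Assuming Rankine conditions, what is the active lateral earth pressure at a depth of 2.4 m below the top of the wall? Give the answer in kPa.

17.0 kPa

K_a = (1 − sin φ)/(1 + sin φ) = 0.3307.
σ_h = K_a γ z = 0.3307 × 21.4 × 2.4 = 16.98 kPa.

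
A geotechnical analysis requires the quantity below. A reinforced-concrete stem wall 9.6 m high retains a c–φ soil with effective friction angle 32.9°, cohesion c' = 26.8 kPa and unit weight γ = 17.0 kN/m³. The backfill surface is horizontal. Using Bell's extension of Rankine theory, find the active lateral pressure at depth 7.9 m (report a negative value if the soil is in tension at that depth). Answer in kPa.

K_a = (1 − sin φ)/(1 + sin φ) = 0.2960.
σ_a = K_a γ z − 2c√K_a = 0.2960×17.0×7.9 − 2×26.8×0.5441 = 10.59 kPa.

10.6 kPa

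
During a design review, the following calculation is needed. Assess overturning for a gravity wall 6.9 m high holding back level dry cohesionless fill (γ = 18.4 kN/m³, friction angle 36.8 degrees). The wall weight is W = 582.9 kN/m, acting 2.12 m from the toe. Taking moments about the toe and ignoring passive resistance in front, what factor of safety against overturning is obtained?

K_a = tan²(45° − 36.8°/2) = 0.2508.
P_a = ½K_aγH² = 0.5×0.2508×18.4×6.9² = 109.8 kN/m, acting at H/3 = 2.300 m above the base.
Overturning moment M_o = P_a × H/3 = 109.8 × 2.300 = 252.6.
Resisting moment M_r = W × 2.12 = 582.9 × 2.12 = 1236.
FS_overturning = M_r/M_o = 1236/252.6 = 4.892.

4.89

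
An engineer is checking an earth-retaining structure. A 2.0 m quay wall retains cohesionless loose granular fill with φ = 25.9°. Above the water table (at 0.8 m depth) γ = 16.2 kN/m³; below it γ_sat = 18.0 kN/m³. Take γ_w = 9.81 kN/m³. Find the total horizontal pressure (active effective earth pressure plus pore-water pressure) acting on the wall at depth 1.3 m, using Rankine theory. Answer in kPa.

K_a = (1 − sin φ)/(1 + sin φ) = 0.3920.
γ' = 18.0 − 9.81 = 8.190 kN/m³.
Effective vertical stress at 1.3 m: σ'_v = 16.2×0.8 + 8.190×0.500 = 17.05 kPa.
σ'_h = K_a σ'_v = 0.3920 × 17.05 = 6.685 kPa; u = γ_w × 0.500 = 4.905 kPa.
Total σ_h = 6.685 + 4.905 = 11.59 kPa.

11.6 kPa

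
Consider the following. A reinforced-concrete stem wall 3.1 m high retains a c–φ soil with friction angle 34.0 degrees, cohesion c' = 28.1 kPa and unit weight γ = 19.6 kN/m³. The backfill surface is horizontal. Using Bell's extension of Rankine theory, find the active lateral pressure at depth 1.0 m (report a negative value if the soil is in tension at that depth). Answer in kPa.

K_a = (1 − sin φ)/(1 + sin φ) = 0.2827.
σ_a = K_a γ z − 2c√K_a = 0.2827×19.6×1.0 − 2×28.1×0.5317 = -24.34 kPa.

-24.3 kPa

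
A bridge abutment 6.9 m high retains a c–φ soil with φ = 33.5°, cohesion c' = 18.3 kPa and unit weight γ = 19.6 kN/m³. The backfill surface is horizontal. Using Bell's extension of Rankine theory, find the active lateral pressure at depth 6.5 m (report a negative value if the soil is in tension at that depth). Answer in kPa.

17.1 kPa

K_a = (1 − sin φ)/(1 + sin φ) = 0.2887.
σ_a = K_a γ z − 2c√K_a = 0.2887×19.6×6.5 − 2×18.3×0.5373 = 17.12 kPa.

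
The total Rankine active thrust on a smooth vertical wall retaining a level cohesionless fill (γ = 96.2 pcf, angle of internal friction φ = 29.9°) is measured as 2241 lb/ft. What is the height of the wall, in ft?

11.8 ft

K_a = 0.3347. P_a = ½ K_a γ H² ⇒ H = √(2P_a/(K_a γ)).
H = √(2×2241/(0.3347×96.2)) = 11.80 ft.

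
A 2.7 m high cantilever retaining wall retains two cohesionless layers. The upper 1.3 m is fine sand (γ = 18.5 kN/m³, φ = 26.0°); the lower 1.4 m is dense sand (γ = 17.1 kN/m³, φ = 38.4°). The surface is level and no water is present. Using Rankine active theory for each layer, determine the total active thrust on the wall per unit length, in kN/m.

K_a1 = tan²(45°−26.0°/2) = 0.3905; K_a2 = tan²(45°−38.4°/2) = 0.2337.
Layer 1: σ at base = K_a1 γ₁ h₁ = 9.391 kPa; P₁ = ½×9.391×1.3 = 6.104.
Layer 2: σ_v at top = γ₁h₁ = 24.05; σ_h top = K_a2×24.05 = 5.620; σ_h base = K_a2×(24.05+17.1×1.4) = 11.21.
P₂ = ½(5.620+11.21)×1.4 = 11.78. Total P_a = 6.104+11.78 = 17.89 kN/m.

17.9 kN/m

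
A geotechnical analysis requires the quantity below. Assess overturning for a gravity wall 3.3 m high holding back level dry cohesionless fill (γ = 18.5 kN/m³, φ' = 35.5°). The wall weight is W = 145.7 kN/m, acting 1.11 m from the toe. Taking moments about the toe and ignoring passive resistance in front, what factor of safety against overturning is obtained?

K_a = tan²(45° − 35.5°/2) = 0.2653.
P_a = ½K_aγH² = 0.5×0.2653×18.5×3.3² = 26.72 kN/m, acting at H/3 = 1.100 m above the base.
Overturning moment M_o = P_a × H/3 = 26.72 × 1.100 = 29.39.
Resisting moment M_r = W × 1.11 = 145.7 × 1.11 = 161.7.
FS_overturning = M_r/M_o = 161.7/29.39 = 5.502.

5.50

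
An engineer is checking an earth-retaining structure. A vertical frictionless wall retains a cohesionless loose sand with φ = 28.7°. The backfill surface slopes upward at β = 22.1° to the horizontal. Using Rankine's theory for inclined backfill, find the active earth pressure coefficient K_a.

K_a = cos β · (cos β − √(cos²β − cos²φ)) / (cos β + √(cos²β − cos²φ)).
cos β = 0.9265, cos φ = 0.8771, √(cos²β − cos²φ) = 0.2984.
K_a = 0.9265 × (0.9265 − 0.2984)/(0.9265 + 0.2984) = 0.4751.

0.475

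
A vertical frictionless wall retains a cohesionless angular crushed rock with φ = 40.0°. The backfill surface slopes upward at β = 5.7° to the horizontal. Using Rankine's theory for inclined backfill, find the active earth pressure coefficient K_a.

0.220

K_a = cos β · (cos β − √(cos²β − cos²φ)) / (cos β + √(cos²β − cos²φ)).
cos β = 0.9951, cos φ = 0.7660, √(cos²β − cos²φ) = 0.6351.
K_a = 0.9951 × (0.9951 − 0.6351)/(0.9951 + 0.6351) = 0.2197.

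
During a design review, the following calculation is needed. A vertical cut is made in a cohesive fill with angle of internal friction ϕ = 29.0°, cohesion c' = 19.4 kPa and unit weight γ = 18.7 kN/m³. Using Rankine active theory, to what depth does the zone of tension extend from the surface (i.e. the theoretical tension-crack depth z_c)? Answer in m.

3.52 m

K_a = tan²(45° − 29.0°/2) = 0.3470; √K_a = 0.5890.
The active pressure is zero where K_a γ z = 2c√K_a, so z_c = 2c/(γ√K_a) = 2×19.4/(18.7×0.5890) = 3.522 m.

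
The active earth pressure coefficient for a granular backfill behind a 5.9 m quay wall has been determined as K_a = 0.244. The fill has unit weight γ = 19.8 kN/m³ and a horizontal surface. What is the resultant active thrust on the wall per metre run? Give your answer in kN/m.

P = ½ K_a γ H² = 0.5 × 0.244 × 19.8 × 5.9² = 84.09 kN/m.

84.1 kN/m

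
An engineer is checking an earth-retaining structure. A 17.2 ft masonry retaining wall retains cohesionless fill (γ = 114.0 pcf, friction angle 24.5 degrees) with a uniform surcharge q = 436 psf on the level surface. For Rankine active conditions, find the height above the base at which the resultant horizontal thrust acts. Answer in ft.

K_a = 0.4137.
Triangular part P₁ = ½K_aγH² = 6977 at H/3 = 5.733 ft; rectangular part P₂ = K_a q H = 3103 at H/2 = 8.600 ft.
ȳ = (P₁·5.733 + P₂·8.600)/(P₁+P₂) = 6.616 ft.

6.62 ft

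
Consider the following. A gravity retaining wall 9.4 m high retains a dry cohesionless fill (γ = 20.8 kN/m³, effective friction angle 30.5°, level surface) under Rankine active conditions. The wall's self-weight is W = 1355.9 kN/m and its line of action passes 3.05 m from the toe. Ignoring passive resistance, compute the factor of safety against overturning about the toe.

K_a = tan²(45° − 30.5°/2) = 0.3267.
P_a = ½K_aγH² = 0.5×0.3267×20.8×9.4² = 300.2 kN/m, acting at H/3 = 3.133 m above the base.
Overturning moment M_o = P_a × H/3 = 300.2 × 3.133 = 940.6.
Resisting moment M_r = W × 3.05 = 1355.9 × 3.05 = 4135.
FS_overturning = M_r/M_o = 4135/940.6 = 4.397.

4.40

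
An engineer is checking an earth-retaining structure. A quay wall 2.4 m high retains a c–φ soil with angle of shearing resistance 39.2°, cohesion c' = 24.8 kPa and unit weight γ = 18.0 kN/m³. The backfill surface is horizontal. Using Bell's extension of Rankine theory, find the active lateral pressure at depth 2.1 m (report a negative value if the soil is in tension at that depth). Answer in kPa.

-15.0 kPa

K_a = (1 − sin φ)/(1 + sin φ) = 0.2255.
σ_a = K_a γ z − 2c√K_a = 0.2255×18.0×2.1 − 2×24.8×0.4748 = -15.03 kPa.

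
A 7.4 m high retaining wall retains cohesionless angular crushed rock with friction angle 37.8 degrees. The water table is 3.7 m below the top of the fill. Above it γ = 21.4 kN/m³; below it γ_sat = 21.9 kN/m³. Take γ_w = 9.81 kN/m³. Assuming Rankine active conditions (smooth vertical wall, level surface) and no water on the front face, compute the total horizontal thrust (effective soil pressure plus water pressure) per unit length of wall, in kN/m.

K_a = tan²(45° − φ/2) = 0.2400.
γ' = 21.9 − 9.81 = 12.09 kN/m³. Depth below WT = 3.7 m.
σ'_h at WT = K_a γ d_w = 19.00 kPa; at base = 19.00 + K_a γ' × 3.7 = 29.74 kPa.
P₁ (0–3.7 m) = ½×19.00×3.7 = 35.16. P₂ (3.7–7.4 m) = ½(19.00+29.74)×3.7 = 90.17.
P_w = ½ γ_w h₂² = 0.5×9.81×3.7² = 67.15. Total = 35.16+90.17+67.15 = 192.5 kN/m.

192 kN/m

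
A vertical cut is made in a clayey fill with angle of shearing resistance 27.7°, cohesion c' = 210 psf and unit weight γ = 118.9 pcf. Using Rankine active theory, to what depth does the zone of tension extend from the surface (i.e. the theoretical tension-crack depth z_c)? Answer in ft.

K_a = tan²(45° − 27.7°/2) = 0.3653; √K_a = 0.6044.
The active pressure is zero where K_a γ z = 2c√K_a, so z_c = 2c/(γ√K_a) = 2×210/(118.9×0.6044) = 5.844 ft.

5.84 ft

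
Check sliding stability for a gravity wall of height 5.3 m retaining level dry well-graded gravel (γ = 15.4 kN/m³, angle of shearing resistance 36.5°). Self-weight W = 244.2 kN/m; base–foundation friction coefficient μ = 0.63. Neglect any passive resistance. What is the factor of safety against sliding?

2.80

K_a = tan²(45° − 36.5°/2) = 0.2541.
P_a = ½K_aγH² = 0.5×0.2541×15.4×5.3² = 54.95 kN/m, acting at H/3 = 1.767 m above the base.
FS_sliding = μW / P_a = 0.63×244.2 / 54.95 = 2.800.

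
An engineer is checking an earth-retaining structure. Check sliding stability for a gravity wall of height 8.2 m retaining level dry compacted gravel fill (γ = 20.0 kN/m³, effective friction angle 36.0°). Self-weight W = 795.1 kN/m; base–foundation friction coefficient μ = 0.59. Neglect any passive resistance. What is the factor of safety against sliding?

2.69

K_a = tan²(45° − 36.0°/2) = 0.2596.
P_a = ½K_aγH² = 0.5×0.2596×20.0×8.2² = 174.6 kN/m, acting at H/3 = 2.733 m above the base.
FS_sliding = μW / P_a = 0.59×795.1 / 174.6 = 2.687.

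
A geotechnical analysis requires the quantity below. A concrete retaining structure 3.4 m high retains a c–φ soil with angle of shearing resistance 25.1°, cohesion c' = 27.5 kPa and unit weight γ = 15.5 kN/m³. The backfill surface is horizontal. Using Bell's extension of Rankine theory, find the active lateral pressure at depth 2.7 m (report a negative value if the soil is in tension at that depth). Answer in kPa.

-18.1 kPa

K_a = (1 − sin φ)/(1 + sin φ) = 0.4043.
σ_a = K_a γ z − 2c√K_a = 0.4043×15.5×2.7 − 2×27.5×0.6358 = -18.05 kPa.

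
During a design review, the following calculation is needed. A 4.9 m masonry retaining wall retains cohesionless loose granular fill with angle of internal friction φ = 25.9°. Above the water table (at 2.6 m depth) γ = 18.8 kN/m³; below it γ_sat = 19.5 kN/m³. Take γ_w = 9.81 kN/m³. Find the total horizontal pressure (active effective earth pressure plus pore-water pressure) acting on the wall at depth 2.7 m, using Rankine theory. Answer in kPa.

20.5 kPa

K_a = (1 − sin φ)/(1 + sin φ) = 0.3920.
γ' = 19.5 − 9.81 = 9.690 kN/m³.
Effective vertical stress at 2.7 m: σ'_v = 18.8×2.6 + 9.690×0.100 = 49.85 kPa.
σ'_h = K_a σ'_v = 0.3920 × 49.85 = 19.54 kPa; u = γ_w × 0.100 = 0.9810 kPa.
Total σ_h = 19.54 + 0.9810 = 20.52 kPa.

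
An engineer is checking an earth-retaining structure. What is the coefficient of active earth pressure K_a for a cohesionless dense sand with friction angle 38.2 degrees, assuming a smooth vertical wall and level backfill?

K_a = tan²(45° − φ/2) = tan²(25.90°) = 0.2358.

0.236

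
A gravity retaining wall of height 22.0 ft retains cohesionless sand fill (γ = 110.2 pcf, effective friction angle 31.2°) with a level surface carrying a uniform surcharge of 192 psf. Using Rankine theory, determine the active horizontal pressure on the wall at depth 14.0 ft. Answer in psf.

551 psf

K_a = (1 − sin φ)/(1 + sin φ) = 0.3175.
σ_v = γz + q = 110.2 × 14.0 + 192 = 1735 psf.
σ_h = K_a σ_v = 0.3175 × 1735 = 550.8 psf.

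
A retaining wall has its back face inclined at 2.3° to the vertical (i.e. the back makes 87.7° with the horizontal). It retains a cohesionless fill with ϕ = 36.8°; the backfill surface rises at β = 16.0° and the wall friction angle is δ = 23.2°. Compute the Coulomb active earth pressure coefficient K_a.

K_a = sin²(α+φ) / [sin²α · sin(α−δ) · (1 + √{sin(φ+δ)sin(φ−β) / (sin(α−δ)sin(α+β))})²].
With α = 87.7°, φ = 36.8°, δ = 23.2°, β = 16.0°: K_a = 0.2973.

0.297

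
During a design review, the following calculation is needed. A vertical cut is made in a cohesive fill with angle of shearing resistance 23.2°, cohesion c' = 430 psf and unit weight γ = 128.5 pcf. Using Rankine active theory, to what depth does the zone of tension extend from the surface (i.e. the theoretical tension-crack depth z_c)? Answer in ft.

K_a = tan²(45° − 23.2°/2) = 0.4348; √K_a = 0.6594.
The active pressure is zero where K_a γ z = 2c√K_a, so z_c = 2c/(γ√K_a) = 2×430/(128.5×0.6594) = 10.15 ft.

10.1 ft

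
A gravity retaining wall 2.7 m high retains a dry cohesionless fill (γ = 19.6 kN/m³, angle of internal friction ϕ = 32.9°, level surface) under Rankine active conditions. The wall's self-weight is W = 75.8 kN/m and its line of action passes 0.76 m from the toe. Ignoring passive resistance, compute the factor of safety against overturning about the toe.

K_a = tan²(45° − 32.9°/2) = 0.2960.
P_a = ½K_aγH² = 0.5×0.2960×19.6×2.7² = 21.15 kN/m, acting at H/3 = 0.9000 m above the base.
Overturning moment M_o = P_a × H/3 = 21.15 × 0.9000 = 19.03.
Resisting moment M_r = W × 0.76 = 75.8 × 0.76 = 57.61.
FS_overturning = M_r/M_o = 57.61/19.03 = 3.027.

3.03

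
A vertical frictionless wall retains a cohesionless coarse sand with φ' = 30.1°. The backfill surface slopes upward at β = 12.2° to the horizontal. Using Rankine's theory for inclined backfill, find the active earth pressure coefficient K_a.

K_a = cos β · (cos β − √(cos²β − cos²φ)) / (cos β + √(cos²β − cos²φ)).
cos β = 0.9774, cos φ = 0.8652, √(cos²β − cos²φ) = 0.4548.
K_a = 0.9774 × (0.9774 − 0.4548)/(0.9774 + 0.4548) = 0.3566.

0.357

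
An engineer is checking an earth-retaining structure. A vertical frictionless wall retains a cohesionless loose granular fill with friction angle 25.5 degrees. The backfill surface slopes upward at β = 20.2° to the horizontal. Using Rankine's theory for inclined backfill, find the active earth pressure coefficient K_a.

0.535

K_a = cos β · (cos β − √(cos²β − cos²φ)) / (cos β + √(cos²β − cos²φ)).
cos β = 0.9385, cos φ = 0.9026, √(cos²β − cos²φ) = 0.2571.
K_a = 0.9385 × (0.9385 − 0.2571)/(0.9385 + 0.2571) = 0.5348.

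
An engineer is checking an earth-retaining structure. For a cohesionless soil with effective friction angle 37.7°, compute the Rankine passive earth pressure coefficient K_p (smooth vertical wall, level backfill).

4.15

K_p = (1 + sin φ)/(1 − sin φ) = tan²(45° + 37.7°/2) = 4.148.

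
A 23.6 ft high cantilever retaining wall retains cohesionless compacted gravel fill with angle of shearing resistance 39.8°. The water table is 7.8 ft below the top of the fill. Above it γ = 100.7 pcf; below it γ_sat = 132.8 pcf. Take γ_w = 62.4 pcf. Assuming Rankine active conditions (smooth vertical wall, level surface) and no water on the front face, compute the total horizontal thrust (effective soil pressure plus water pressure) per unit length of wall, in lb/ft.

K_a = tan²(45° − φ/2) = 0.2194.
γ' = 132.8 − 62.4 = 70.40 pcf. Depth below WT = 15.8 ft.
σ'_h at WT = K_a γ d_w = 172.4 psf; at base = 172.4 + K_a γ' × 15.8 = 416.4 psf.
P₁ (0–7.8 ft) = ½×172.4×7.8 = 672.2. P₂ (7.8–23.6 ft) = ½(172.4+416.4)×15.8 = 4651.
P_w = ½ γ_w h₂² = 0.5×62.4×15.8² = 7789. Total = 672.2+4651+7789 = 13110 lb/ft.

13100 lb/ft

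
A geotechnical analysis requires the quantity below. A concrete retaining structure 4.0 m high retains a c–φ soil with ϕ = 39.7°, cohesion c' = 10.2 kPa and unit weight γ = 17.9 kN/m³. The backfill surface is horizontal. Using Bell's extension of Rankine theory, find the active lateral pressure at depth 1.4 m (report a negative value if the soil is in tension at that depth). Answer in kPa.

-4.05 kPa

K_a = (1 − sin φ)/(1 + sin φ) = 0.2204.
σ_a = K_a γ z − 2c√K_a = 0.2204×17.9×1.4 − 2×10.2×0.4695 = -4.054 kPa.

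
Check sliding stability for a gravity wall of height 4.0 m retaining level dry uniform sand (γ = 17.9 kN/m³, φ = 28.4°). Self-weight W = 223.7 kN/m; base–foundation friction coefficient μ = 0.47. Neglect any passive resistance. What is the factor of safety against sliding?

2.07

K_a = tan²(45° − 28.4°/2) = 0.3554.
P_a = ½K_aγH² = 0.5×0.3554×17.9×4.0² = 50.89 kN/m, acting at H/3 = 1.333 m above the base.
FS_sliding = μW / P_a = 0.47×223.7 / 50.89 = 2.066.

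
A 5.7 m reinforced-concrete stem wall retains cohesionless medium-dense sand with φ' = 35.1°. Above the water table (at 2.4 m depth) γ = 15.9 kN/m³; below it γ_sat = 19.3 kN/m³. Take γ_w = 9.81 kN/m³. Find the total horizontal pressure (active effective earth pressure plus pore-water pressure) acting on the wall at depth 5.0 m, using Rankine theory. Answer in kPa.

42.5 kPa

K_a = (1 − sin φ)/(1 + sin φ) = 0.2698.
γ' = 19.3 − 9.81 = 9.490 kN/m³.
Effective vertical stress at 5.0 m: σ'_v = 15.9×2.4 + 9.490×2.60 = 62.83 kPa.
σ'_h = K_a σ'_v = 0.2698 × 62.83 = 16.95 kPa; u = γ_w × 2.60 = 25.51 kPa.
Total σ_h = 16.95 + 25.51 = 42.46 kPa.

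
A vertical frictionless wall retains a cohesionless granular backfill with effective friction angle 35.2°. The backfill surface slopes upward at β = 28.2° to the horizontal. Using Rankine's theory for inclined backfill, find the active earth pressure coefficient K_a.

K_a = cos β · (cos β − √(cos²β − cos²φ)) / (cos β + √(cos²β − cos²φ)).
cos β = 0.8813, cos φ = 0.8171, √(cos²β − cos²φ) = 0.3301.
K_a = 0.8813 × (0.8813 − 0.3301)/(0.8813 + 0.3301) = 0.4010.

0.401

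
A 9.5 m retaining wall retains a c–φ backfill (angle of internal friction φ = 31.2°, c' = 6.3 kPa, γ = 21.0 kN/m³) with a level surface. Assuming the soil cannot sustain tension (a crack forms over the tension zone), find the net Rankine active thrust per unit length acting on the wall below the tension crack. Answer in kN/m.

K_a = 0.3175; √K_a = 0.5635.
Tension-crack depth z_c = 2c/(γ√K_a) = 2×6.3/(21.0×0.5635) = 1.065 m.
σ_a at base = K_a γ H − 2c√K_a = 0.3175×21.0×9.5 − 2×6.3×0.5635 = 56.24 kPa.
P_a = ½ × 56.24 × (H − z_c) = 0.5×56.24×8.435 = 237.2 kN/m.

237 kN/m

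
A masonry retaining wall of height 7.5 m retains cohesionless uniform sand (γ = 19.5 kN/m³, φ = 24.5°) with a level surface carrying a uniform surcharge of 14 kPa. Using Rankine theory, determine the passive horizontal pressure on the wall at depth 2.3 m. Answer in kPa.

K_p = (1 + sin φ)/(1 − sin φ) = 2.417.
σ_v = γz + q = 19.5 × 2.3 + 14 = 58.85 kPa.
σ_h = K_p σ_v = 2.417 × 58.85 = 142.2 kPa.

142 kPa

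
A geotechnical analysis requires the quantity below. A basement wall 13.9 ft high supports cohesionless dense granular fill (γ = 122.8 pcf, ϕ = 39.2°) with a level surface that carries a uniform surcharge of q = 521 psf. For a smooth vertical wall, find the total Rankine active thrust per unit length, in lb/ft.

4310 lb/ft

K_a = tan²(45° − φ/2) = 0.2255.
Soil triangle: ½ K_a γ H² = 0.5×0.2255×122.8×13.9² = 2675 lb/ft.
Surcharge rectangle: K_a q H = 0.2255×521×13.9 = 1633 lb/ft.
Total = 2675 + 1633 = 4308 lb/ft.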